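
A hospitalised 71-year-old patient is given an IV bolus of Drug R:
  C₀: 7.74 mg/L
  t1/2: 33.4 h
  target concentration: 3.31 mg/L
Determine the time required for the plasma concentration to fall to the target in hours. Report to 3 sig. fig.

k = ln2 / t½ = 0.693147 / 33.4 = 0.02075 h⁻¹
t = ln(C₀ / C) / k = ln(7.740 / 3.31) / 0.02075
  = ln(2.338) / 0.02075 = 0.8493 / 0.02075 = 40.93 h

40.9 h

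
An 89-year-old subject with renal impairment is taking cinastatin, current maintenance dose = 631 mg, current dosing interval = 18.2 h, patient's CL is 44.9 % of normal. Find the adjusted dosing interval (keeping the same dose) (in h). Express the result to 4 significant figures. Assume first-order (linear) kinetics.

40.53 h

To keep the same average steady-state level, dosing rate must scale with clearance.
CL ratio = 44.9 / 100 = 0.4490
New interval (same dose) = 18.2 / 0.4490 = 40.53 h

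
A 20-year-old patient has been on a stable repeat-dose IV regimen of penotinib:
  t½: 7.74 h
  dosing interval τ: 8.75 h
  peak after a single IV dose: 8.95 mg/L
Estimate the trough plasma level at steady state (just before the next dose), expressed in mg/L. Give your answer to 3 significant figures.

k = ln2 / t½ = 0.693147 / 7.74 = 0.08955 h⁻¹
e^(−kτ) = e^(−0.08955 × 8.75) = 0.4568
Accumulation ratio R = 1 / (1 − e^(−kτ)) = 1 / (1 − 0.4568) = 1.841
Steady-state trough = C₀ × R × e^(−kτ) = 8.95 × 1.841 × 0.4568 = 7.527 mg/L

7.53 mg/L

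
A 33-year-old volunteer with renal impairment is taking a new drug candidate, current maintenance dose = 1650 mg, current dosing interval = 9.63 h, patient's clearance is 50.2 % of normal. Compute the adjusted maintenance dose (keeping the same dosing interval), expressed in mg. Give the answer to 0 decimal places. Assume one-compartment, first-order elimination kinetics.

828 mg

To keep the same average steady-state level, dosing rate must scale with clearance.
CL ratio = 50.2 / 100 = 0.5020
New dose (same interval) = 1650 × 0.5020 = 828.3 mg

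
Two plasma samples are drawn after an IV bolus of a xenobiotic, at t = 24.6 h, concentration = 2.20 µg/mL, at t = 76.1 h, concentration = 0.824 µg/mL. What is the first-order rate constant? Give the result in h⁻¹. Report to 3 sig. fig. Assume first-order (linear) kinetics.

k = ln(C₁/C₂) / (t₂ − t₁) = ln(2.20/0.824) / (76.1 − 24.6)
  = 0.9820 / 51.50 = 0.01907 h⁻¹

0.0191 h⁻¹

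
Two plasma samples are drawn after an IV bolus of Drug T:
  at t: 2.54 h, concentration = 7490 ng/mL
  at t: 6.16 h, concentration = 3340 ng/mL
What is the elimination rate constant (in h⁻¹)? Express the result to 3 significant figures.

k = ln(C₁/C₂) / (t₂ − t₁) = ln(7490/3340) / (6.16 − 2.54)
  = 0.8076 / 3.620 = 0.2231 h⁻¹

0.223 h⁻¹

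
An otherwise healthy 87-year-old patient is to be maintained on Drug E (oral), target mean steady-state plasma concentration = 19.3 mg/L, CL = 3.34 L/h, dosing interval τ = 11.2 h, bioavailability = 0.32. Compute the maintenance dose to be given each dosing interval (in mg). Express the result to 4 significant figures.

2256 mg

At steady state, F × (Dose/τ) = Css × CL.
Dose = Css × CL × τ / F = 19.3 × 3.340 × 11.2 / 0.32 = 2256 mg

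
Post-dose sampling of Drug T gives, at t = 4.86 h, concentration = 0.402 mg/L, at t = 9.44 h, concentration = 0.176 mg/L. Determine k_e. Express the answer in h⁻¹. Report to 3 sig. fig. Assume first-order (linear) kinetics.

0.180 h⁻¹

k = ln(C₁/C₂) / (t₂ − t₁) = ln(0.402/0.176) / (9.44 − 4.86)
  = 0.8260 / 4.580 = 0.1803 h⁻¹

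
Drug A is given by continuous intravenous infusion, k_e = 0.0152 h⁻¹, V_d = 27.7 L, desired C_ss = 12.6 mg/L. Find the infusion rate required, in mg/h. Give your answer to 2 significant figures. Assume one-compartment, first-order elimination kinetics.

5.3 mg/h

CL = k × Vd = 0.01520 × 27.7 = 0.4210 L/h
At steady state, infusion rate R₀ = Css × CL = 12.6 × 0.4210 = 5.305 mg/h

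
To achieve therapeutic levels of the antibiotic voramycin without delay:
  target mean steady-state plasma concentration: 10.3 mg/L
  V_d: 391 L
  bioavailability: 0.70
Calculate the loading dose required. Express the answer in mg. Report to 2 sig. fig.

LD = Css × Vd / F = 10.3 × 391 / 0.70 = 5753 mg

5800 mg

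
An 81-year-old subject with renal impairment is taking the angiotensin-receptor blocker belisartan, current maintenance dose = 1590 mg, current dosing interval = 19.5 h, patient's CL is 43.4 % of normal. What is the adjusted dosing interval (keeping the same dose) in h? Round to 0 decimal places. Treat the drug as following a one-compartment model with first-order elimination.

To keep the same average steady-state level, dosing rate must scale with clearance.
CL ratio = 43.4 / 100 = 0.4340
New interval (same dose) = 19.5 / 0.4340 = 44.93 h

45 h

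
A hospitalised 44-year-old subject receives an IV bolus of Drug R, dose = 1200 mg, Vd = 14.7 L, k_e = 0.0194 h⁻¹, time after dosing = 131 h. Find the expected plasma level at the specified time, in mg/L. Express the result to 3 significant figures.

6.43 mg/L

C₀ = Dose / Vd = 1200 / 14.7 = 81.63 mg/L
C = C₀ · e^(−k·t) = 81.63 × e^(−0.01940 × 131)
  = 81.63 × 0.07876 = 6.429 mg/L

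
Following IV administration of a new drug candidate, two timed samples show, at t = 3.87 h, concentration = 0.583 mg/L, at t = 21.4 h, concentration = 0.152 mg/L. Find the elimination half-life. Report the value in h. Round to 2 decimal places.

k = ln(C₁/C₂) / (t₂ − t₁) = ln(0.583/0.152) / (21.4 − 3.87)
  = 1.344 / 17.53 = 0.07667 h⁻¹
t½ = ln2 / k = 0.693147 / 0.07667 = 9.041 h

9.04 h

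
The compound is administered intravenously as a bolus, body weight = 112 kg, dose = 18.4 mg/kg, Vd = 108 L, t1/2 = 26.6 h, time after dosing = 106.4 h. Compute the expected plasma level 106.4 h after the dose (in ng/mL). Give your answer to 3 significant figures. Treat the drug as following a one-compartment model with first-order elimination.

1190 ng/mL

Total dose = 18.4 × 112 = 2061 mg
C₀ = Dose / Vd = 2061 / 108 = 19.08 mg/L
k = ln2 / t½ = 0.693147 / 26.6 = 0.02606 h⁻¹
t / t½ = 106.4 / 26.6 = 4 half-lives
C = C₀ × (1/2)^4 = 19.08 × 0.06250 = 1.193 mg/L
Convert: 1.193 mg/L × 1000 = 1193 ng/mL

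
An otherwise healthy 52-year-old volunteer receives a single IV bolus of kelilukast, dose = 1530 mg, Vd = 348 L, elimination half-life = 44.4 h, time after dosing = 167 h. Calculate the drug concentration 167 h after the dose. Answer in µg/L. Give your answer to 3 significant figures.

324 µg/L

C₀ = Dose / Vd = 1530 / 348 = 4.397 mg/L
k = ln2 / t½ = 0.693147 / 44.4 = 0.01561 h⁻¹
C = C₀ · e^(−k·t) = 4.397 × e^(−0.01561 × 167)
  = 4.397 × 0.07377 = 0.3244 mg/L
Convert: 0.3244 mg/L × 1000 = 324.4 µg/L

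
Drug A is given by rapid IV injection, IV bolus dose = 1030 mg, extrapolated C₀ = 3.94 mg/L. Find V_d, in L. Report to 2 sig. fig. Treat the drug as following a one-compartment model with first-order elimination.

260 L

Vd = Dose / C₀ = 1030 / 3.94 = 261.4 L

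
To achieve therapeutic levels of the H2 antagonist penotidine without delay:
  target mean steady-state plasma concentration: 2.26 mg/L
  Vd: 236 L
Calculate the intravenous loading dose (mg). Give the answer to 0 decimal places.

533 mg

LD = Css × Vd = 2.26 × 236 = 533.4 mg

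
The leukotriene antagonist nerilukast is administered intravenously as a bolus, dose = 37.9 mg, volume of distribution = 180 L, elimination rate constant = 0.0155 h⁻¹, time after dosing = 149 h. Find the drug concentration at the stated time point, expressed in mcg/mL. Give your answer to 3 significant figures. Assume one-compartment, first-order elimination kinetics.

0.0209 mcg/mL

C₀ = Dose / Vd = 37.90 / 180 = 0.2106 mg/L
C = C₀ · e^(−k·t) = 0.2106 × e^(−0.01550 × 149)
  = 0.2106 × 0.09931 = 0.02091 mg/L
(0.02091 mg/L = 0.02091 mcg/mL)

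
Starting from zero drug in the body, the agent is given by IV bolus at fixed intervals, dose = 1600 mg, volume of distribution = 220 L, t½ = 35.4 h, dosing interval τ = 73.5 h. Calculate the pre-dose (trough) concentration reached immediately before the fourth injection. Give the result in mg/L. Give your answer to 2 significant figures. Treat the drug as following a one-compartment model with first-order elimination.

2.2 mg/L

C₀ per dose = Dose / Vd = 1600 / 220 = 7.273 mg/L
k = ln2 / t½ = 0.693147 / 35.4 = 0.01958 h⁻¹
Fraction remaining after one interval: r = e^(−kτ) = e^(−0.01958 × 73.5) = 0.2371
Before dose 4, 3 doses have been given (aged 1τ, 2τ, 3τ).
C_trough = C₀ × (r + r² + … + r^3) = C₀ × r(1−r^3)/(1−r)
        = 7.273 × 0.2371 × (1 − 0.01333) / (1 − 0.2371) = 2.230 mg/L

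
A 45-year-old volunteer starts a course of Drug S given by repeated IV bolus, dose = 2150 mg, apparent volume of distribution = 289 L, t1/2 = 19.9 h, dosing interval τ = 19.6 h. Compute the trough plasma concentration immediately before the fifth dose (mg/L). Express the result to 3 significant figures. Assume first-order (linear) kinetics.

7.10 mg/L

C₀ per dose = Dose / Vd = 2150 / 289 = 7.439 mg/L
k = ln2 / t½ = 0.693147 / 19.9 = 0.03483 h⁻¹
Fraction remaining after one interval: r = e^(−kτ) = e^(−0.03483 × 19.6) = 0.5053
Before dose 5, 4 doses have been given (aged 1τ, 2τ, 3τ, 4τ).
C_trough = C₀ × (r + r² + … + r^4) = C₀ × r(1−r^4)/(1−r)
        = 7.439 × 0.5053 × (1 − 0.06519) / (1 − 0.5053) = 7.103 mg/L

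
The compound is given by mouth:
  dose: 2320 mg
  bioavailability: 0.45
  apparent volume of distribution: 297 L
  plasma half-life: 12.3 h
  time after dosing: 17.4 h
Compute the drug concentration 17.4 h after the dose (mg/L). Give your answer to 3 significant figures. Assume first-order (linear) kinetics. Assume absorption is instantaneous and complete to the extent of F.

Amount reaching circulation = F × Dose = 0.45 × 2320 = 1044 mg
C₀ = F·Dose / Vd = 1044 / 297 = 3.515 mg/L
k = ln2 / t½ = 0.693147 / 12.3 = 0.05635 h⁻¹
C = C₀ · e^(−k·t) = 3.515 × e^(−0.05635 × 17.4)
  = 3.515 × 0.3751 = 1.318 mg/L

1.32 mg/L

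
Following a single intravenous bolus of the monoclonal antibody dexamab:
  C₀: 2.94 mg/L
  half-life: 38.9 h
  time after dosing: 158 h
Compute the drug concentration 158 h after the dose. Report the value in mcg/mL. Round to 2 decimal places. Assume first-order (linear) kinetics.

k = ln2 / t½ = 0.693147 / 38.9 = 0.01782 h⁻¹
C = C₀ · e^(−k·t) = 2.940 × e^(−0.01782 × 158)
  = 2.940 × 0.05987 = 0.1760 mg/L
(0.1760 mg/L = 0.1760 mcg/mL)

0.18 mcg/mL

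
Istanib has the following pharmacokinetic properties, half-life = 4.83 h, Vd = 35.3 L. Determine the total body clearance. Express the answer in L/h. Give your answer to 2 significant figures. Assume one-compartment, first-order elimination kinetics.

k = ln2 / t½ = 0.693147 / 4.83 = 0.1435 h⁻¹
CL = k × Vd = 0.1435 × 35.3 = 5.066 L/h

5.1 L/h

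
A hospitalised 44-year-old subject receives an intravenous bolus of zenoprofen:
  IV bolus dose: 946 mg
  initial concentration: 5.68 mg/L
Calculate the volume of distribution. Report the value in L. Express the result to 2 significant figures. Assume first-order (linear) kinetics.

Vd = Dose / C₀ = 946.0 / 5.68 = 166.5 L

170 L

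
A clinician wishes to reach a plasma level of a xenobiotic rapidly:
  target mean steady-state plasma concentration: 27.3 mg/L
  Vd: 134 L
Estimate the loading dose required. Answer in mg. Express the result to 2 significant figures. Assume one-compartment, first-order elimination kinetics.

LD = Css × Vd = 27.3 × 134 = 3658 mg

3700 mg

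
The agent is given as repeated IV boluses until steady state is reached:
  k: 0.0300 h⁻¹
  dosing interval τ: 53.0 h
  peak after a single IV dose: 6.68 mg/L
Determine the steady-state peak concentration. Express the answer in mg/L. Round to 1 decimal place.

8.4 mg/L

e^(−kτ) = e^(−0.03000 × 53.0) = 0.2039
Accumulation ratio R = 1 / (1 − e^(−kτ)) = 1 / (1 − 0.2039) = 1.256
Steady-state peak = C₀ × R = 6.68 × 1.256 = 8.390 mg/L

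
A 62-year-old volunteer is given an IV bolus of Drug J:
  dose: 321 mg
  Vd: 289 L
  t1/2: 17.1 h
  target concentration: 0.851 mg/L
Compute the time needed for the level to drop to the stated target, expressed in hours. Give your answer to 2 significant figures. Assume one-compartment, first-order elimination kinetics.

C₀ = Dose / Vd = 321.0 / 289 = 1.111 mg/L
k = ln2 / t½ = 0.693147 / 17.1 = 0.04053 h⁻¹
t = ln(C₀ / C) / k = ln(1.111 / 0.851) / 0.04053
  = ln(1.306) / 0.04053 = 0.2670 / 0.04053 = 6.588 h

6.6 h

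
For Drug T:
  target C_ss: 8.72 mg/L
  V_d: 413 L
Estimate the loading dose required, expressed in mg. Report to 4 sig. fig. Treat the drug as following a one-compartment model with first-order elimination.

3601 mg

LD = Css × Vd = 8.72 × 413 = 3601 mg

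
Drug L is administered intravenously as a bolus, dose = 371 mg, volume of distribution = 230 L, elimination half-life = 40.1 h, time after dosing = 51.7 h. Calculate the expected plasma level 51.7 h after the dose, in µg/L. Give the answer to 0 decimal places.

C₀ = Dose / Vd = 371.0 / 230 = 1.613 mg/L
k = ln2 / t½ = 0.693147 / 40.1 = 0.01729 h⁻¹
C = C₀ · e^(−k·t) = 1.613 × e^(−0.01729 × 51.7)
  = 1.613 × 0.4091 = 0.6599 mg/L
Convert: 0.6599 mg/L × 1000 = 659.9 µg/L

660 µg/L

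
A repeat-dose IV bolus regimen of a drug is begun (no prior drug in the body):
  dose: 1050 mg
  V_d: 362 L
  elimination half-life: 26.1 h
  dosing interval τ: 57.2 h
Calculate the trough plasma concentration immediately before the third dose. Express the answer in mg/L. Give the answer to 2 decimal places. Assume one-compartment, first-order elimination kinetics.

0.77 mg/L

C₀ per dose = Dose / Vd = 1050 / 362 = 2.901 mg/L
k = ln2 / t½ = 0.693147 / 26.1 = 0.02656 h⁻¹
Fraction remaining after one interval: r = e^(−kτ) = e^(−0.02656 × 57.2) = 0.2189
Before dose 3, 2 doses have been given (aged 1τ, 2τ).
C_trough = C₀ × (r + r²) = 2.901 × (0.2189 + 0.04792) = 0.7740 mg/L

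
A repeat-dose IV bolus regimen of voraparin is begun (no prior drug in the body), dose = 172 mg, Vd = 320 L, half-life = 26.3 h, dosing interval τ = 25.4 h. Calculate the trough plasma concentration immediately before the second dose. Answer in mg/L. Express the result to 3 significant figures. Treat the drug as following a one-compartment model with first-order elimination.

C₀ per dose = Dose / Vd = 172 / 320 = 0.5375 mg/L
k = ln2 / t½ = 0.693147 / 26.3 = 0.02636 h⁻¹
Fraction remaining after one interval: r = e^(−kτ) = e^(−0.02636 × 25.4) = 0.5119
Before dose 2, 1 dose has been given (aged 1τ).
C_trough = C₀ × r = 0.5375 × 0.5119 = 0.2751 mg/L

0.275 mg/L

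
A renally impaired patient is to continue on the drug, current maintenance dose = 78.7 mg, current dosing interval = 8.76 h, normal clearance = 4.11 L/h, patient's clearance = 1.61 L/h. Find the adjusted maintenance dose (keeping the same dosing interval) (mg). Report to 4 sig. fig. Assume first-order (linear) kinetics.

To keep the same average steady-state level, dosing rate must scale with clearance.
CL ratio = 1.61 / 4.11 = 0.3917
New dose (same interval) = 78.7 × 0.3917 = 30.83 mg

30.83 mg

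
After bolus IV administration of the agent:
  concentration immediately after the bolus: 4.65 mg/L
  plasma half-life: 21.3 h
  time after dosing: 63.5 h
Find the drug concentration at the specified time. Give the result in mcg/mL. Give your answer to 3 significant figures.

0.589 mcg/mL

k = ln2 / t½ = 0.693147 / 21.3 = 0.03254 h⁻¹
C = C₀ · e^(−k·t) = 4.650 × e^(−0.03254 × 63.5)
  = 4.650 × 0.1267 = 0.5892 mg/L
(0.5892 mg/L = 0.5892 mcg/mL)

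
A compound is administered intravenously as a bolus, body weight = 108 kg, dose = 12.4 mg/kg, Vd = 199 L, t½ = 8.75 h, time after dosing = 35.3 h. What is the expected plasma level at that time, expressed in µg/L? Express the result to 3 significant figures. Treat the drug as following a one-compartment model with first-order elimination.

Total dose = 12.4 × 108 = 1339 mg
C₀ = Dose / Vd = 1339 / 199 = 6.729 mg/L
k = ln2 / t½ = 0.693147 / 8.75 = 0.07922 h⁻¹
C = C₀ · e^(−k·t) = 6.729 × e^(−0.07922 × 35.3)
  = 6.729 × 0.06103 = 0.4107 mg/L
Convert: 0.4107 mg/L × 1000 = 410.7 µg/L

411 µg/L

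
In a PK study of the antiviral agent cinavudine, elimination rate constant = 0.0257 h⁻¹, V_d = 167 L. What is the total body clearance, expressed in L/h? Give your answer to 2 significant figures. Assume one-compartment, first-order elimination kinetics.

CL = k × Vd = 0.0257 × 167 = 4.292 L/h

4.3 L/h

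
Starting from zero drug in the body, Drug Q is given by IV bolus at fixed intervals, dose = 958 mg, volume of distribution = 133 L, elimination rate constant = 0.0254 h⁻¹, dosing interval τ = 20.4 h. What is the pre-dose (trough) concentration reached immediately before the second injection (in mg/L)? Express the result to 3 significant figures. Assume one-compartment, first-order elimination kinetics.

4.29 mg/L

C₀ per dose = Dose / Vd = 958 / 133 = 7.203 mg/L
Fraction remaining after one interval: r = e^(−kτ) = e^(−0.02540 × 20.4) = 0.5956
Before dose 2, 1 dose has been given (aged 1τ).
C_trough = C₀ × r = 7.203 × 0.5956 = 4.290 mg/L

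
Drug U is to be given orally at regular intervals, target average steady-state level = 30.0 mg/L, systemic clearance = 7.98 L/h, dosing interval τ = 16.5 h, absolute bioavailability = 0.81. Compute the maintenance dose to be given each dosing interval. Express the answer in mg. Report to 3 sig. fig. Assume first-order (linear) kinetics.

At steady state, F × (Dose/τ) = Css × CL.
Dose = Css × CL × τ / F = 30.0 × 7.980 × 16.5 / 0.81 = 4877 mg

4880 mg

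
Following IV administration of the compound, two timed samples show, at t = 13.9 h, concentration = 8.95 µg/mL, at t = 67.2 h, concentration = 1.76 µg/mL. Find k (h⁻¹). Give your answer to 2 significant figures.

0.031 h⁻¹

k = ln(C₁/C₂) / (t₂ − t₁) = ln(8.95/1.76) / (67.2 − 13.9)
  = 1.626 / 53.30 = 0.03051 h⁻¹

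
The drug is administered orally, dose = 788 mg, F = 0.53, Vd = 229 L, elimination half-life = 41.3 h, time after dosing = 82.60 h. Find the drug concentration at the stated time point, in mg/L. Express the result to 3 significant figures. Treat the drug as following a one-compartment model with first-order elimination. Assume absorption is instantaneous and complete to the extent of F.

Amount reaching circulation = F × Dose = 0.53 × 788.0 = 417.6 mg
C₀ = F·Dose / Vd = 417.6 / 229 = 1.824 mg/L
k = ln2 / t½ = 0.693147 / 41.3 = 0.01678 h⁻¹
t / t½ = 82.60 / 41.3 = 2 half-lives
C = C₀ × (1/2)^2 = 1.824 × 0.2500 = 0.4560 mg/L

0.456 mg/L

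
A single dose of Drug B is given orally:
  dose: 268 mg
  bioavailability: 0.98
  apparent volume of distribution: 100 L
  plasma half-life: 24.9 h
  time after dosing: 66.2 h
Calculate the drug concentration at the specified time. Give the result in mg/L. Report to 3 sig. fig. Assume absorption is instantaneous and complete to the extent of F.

0.416 mg/L

Amount reaching circulation = F × Dose = 0.98 × 268.0 = 262.6 mg
C₀ = F·Dose / Vd = 262.6 / 100 = 2.626 mg/L
k = ln2 / t½ = 0.693147 / 24.9 = 0.02784 h⁻¹
C = C₀ · e^(−k·t) = 2.626 × e^(−0.02784 × 66.2)
  = 2.626 × 0.1583 = 0.4157 mg/L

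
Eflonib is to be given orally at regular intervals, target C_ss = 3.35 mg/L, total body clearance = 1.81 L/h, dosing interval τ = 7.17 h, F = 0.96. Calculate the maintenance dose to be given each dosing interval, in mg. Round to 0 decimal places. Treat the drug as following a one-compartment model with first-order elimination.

45 mg

At steady state, F × (Dose/τ) = Css × CL.
Dose = Css × CL × τ / F = 3.35 × 1.810 × 7.17 / 0.96 = 45.29 mg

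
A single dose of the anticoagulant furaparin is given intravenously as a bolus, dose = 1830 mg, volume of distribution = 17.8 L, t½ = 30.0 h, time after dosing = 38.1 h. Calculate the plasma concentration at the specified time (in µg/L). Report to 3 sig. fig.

42600 µg/L

C₀ = Dose / Vd = 1830 / 17.8 = 102.8 mg/L
k = ln2 / t½ = 0.693147 / 30.0 = 0.02310 h⁻¹
C = C₀ · e^(−k·t) = 102.8 × e^(−0.02310 × 38.1)
  = 102.8 × 0.4147 = 42.63 mg/L
Convert: 42.63 mg/L × 1000 = 42630 µg/L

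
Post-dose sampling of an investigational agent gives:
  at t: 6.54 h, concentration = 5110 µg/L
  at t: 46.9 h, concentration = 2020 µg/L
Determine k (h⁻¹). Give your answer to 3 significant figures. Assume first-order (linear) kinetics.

0.0230 h⁻¹

k = ln(C₁/C₂) / (t₂ − t₁) = ln(5110/2020) / (46.9 − 6.54)
  = 0.9281 / 40.36 = 0.02300 h⁻¹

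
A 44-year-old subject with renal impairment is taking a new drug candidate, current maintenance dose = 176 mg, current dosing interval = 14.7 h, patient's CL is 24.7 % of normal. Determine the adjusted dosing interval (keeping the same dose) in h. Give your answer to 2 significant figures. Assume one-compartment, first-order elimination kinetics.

60 h

To keep the same average steady-state level, dosing rate must scale with clearance.
CL ratio = 24.7 / 100 = 0.2470
New interval (same dose) = 14.7 / 0.2470 = 59.51 h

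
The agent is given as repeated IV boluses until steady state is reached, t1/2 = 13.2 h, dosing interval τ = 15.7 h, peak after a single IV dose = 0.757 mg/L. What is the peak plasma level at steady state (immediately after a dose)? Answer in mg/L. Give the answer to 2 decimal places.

1.35 mg/L

k = ln2 / t½ = 0.693147 / 13.2 = 0.05251 h⁻¹
e^(−kτ) = e^(−0.05251 × 15.7) = 0.4385
Accumulation ratio R = 1 / (1 − e^(−kτ)) = 1 / (1 − 0.4385) = 1.781
Steady-state peak = C₀ × R = 0.757 × 1.781 = 1.348 mg/L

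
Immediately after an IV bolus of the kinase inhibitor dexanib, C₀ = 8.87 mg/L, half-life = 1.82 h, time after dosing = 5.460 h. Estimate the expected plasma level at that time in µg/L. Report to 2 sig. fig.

1100 µg/L

k = ln2 / t½ = 0.693147 / 1.82 = 0.3809 h⁻¹
t / t½ = 5.460 / 1.82 = 3 half-lives
C = C₀ × (1/2)^3 = 8.870 × 0.1250 = 1.109 mg/L
Convert: 1.109 mg/L × 1000 = 1109 µg/L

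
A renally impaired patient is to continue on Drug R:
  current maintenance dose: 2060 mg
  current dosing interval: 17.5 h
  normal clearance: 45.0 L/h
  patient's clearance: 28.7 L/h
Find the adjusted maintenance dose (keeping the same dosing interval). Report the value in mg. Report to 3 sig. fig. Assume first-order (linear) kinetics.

To keep the same average steady-state level, dosing rate must scale with clearance.
CL ratio = 28.7 / 45.0 = 0.6378
New dose (same interval) = 2060 × 0.6378 = 1314 mg

1310 mg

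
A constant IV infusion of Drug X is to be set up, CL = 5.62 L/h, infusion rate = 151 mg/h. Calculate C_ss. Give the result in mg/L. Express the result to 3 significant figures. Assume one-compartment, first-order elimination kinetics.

26.9 mg/L

At steady state Css = R₀ / CL = 151 / 5.620 = 26.87 mg/L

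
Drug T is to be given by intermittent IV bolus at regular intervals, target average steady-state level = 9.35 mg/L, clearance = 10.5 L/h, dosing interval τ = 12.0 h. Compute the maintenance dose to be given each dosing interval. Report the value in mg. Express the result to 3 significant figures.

1180 mg

At steady state, Dose/τ = Css × CL.
Dose = Css × CL × τ = 9.35 × 10.50 × 12.0 = 1178 mg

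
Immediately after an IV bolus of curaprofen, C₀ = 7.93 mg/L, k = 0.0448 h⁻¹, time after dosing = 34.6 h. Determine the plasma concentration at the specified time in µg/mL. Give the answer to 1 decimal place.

1.7 µg/mL

C = C₀ · e^(−k·t) = 7.930 × e^(−0.04480 × 34.6)
  = 7.930 × 0.2122 = 1.683 mg/L
(1.683 mg/L = 1.683 µg/mL)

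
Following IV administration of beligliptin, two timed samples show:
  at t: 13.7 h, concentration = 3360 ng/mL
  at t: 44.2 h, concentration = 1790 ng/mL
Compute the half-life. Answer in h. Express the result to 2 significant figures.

k = ln(C₁/C₂) / (t₂ − t₁) = ln(3360/1790) / (44.2 − 13.7)
  = 0.6297 / 30.50 = 0.02065 h⁻¹
t½ = ln2 / k = 0.693147 / 0.02065 = 33.57 h

34 h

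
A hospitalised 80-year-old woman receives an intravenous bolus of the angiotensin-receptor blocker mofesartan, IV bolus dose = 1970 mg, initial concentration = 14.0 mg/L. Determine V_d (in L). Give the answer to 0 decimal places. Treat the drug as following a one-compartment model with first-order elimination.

Vd = Dose / C₀ = 1970 / 14.0 = 140.7 L

141 L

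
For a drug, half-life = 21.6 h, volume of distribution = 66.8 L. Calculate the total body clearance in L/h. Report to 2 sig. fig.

2.1 L/h

k = ln2 / t½ = 0.693147 / 21.6 = 0.03209 h⁻¹
CL = k × Vd = 0.03209 × 66.8 = 2.144 L/h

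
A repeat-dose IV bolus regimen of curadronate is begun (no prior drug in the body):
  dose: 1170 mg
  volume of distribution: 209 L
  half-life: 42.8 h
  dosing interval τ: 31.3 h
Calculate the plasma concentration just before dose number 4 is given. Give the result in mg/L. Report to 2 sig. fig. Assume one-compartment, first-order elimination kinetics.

C₀ per dose = Dose / Vd = 1170 / 209 = 5.598 mg/L
k = ln2 / t½ = 0.693147 / 42.8 = 0.01620 h⁻¹
Fraction remaining after one interval: r = e^(−kτ) = e^(−0.01620 × 31.3) = 0.6023
Before dose 4, 3 doses have been given (aged 1τ, 2τ, 3τ).
C_trough = C₀ × (r + r² + … + r^3) = C₀ × r(1−r^3)/(1−r)
        = 5.598 × 0.6023 × (1 − 0.2185) / (1 − 0.6023) = 6.626 mg/L

6.6 mg/L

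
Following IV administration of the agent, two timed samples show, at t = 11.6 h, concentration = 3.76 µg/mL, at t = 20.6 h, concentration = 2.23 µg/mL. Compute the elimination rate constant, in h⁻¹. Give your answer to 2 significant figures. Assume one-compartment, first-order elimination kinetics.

0.058 h⁻¹

k = ln(C₁/C₂) / (t₂ − t₁) = ln(3.76/2.23) / (20.6 − 11.6)
  = 0.5224 / 9.000 = 0.05804 h⁻¹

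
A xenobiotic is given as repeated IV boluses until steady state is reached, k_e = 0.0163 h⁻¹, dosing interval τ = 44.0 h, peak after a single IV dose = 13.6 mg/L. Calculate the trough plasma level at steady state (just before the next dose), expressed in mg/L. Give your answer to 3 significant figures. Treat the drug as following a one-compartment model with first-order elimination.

13.0 mg/L

e^(−kτ) = e^(−0.01630 × 44.0) = 0.4881
Accumulation ratio R = 1 / (1 − e^(−kτ)) = 1 / (1 − 0.4881) = 1.954
Steady-state trough = C₀ × R × e^(−kτ) = 13.6 × 1.954 × 0.4881 = 12.97 mg/L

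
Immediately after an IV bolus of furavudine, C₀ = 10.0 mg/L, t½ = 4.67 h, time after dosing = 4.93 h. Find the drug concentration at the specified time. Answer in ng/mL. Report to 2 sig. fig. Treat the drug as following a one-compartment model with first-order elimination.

4800 ng/mL

k = ln2 / t½ = 0.693147 / 4.67 = 0.1484 h⁻¹
C = C₀ · e^(−k·t) = 10.00 × e^(−0.1484 × 4.93)
  = 10.00 × 0.4811 = 4.811 mg/L
Convert: 4.811 mg/L × 1000 = 4811 ng/mL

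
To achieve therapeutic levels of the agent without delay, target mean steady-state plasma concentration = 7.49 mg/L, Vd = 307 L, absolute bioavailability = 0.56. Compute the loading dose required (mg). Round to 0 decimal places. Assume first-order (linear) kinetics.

LD = Css × Vd / F = 7.49 × 307 / 0.56 = 4106 mg

4106 mg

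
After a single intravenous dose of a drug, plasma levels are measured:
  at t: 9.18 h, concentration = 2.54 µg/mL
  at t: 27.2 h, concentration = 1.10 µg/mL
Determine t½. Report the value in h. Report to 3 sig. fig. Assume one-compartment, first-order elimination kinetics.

14.9 h

k = ln(C₁/C₂) / (t₂ − t₁) = ln(2.54/1.10) / (27.2 − 9.18)
  = 0.8369 / 18.02 = 0.04644 h⁻¹
t½ = ln2 / k = 0.693147 / 0.04644 = 14.93 h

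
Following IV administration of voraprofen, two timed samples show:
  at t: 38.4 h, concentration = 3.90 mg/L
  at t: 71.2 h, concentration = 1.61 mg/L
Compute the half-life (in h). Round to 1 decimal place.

k = ln(C₁/C₂) / (t₂ − t₁) = ln(3.90/1.61) / (71.2 − 38.4)
  = 0.8847 / 32.80 = 0.02697 h⁻¹
t½ = ln2 / k = 0.693147 / 0.02697 = 25.70 h

25.7 h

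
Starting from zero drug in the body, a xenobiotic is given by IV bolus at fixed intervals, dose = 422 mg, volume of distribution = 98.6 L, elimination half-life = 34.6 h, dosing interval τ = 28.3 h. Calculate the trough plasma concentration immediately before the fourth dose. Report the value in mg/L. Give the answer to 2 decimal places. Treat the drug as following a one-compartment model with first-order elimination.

4.59 mg/L

C₀ per dose = Dose / Vd = 422 / 98.6 = 4.280 mg/L
k = ln2 / t½ = 0.693147 / 34.6 = 0.02003 h⁻¹
Fraction remaining after one interval: r = e^(−kτ) = e^(−0.02003 × 28.3) = 0.5673
Before dose 4, 3 doses have been given (aged 1τ, 2τ, 3τ).
C_trough = C₀ × (r + r² + … + r^3) = C₀ × r(1−r^3)/(1−r)
        = 4.280 × 0.5673 × (1 − 0.1826) / (1 − 0.5673) = 4.587 mg/L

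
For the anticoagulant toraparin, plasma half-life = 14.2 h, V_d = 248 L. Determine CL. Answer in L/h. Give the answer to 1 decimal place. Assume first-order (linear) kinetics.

12.1 L/h

k = ln2 / t½ = 0.693147 / 14.2 = 0.04881 h⁻¹
CL = k × Vd = 0.04881 × 248 = 12.10 L/h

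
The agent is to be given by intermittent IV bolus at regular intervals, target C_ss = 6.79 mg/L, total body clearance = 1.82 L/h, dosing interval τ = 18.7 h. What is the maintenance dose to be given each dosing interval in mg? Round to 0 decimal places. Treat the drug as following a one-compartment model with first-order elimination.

231 mg

At steady state, Dose/τ = Css × CL.
Dose = Css × CL × τ = 6.79 × 1.820 × 18.7 = 231.1 mg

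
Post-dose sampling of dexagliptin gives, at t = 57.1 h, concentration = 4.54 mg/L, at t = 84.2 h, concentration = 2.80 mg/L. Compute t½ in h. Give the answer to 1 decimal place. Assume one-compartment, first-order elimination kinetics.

k = ln(C₁/C₂) / (t₂ − t₁) = ln(4.54/2.80) / (84.2 − 57.1)
  = 0.4833 / 27.10 = 0.01783 h⁻¹
t½ = ln2 / k = 0.693147 / 0.01783 = 38.88 h

38.9 h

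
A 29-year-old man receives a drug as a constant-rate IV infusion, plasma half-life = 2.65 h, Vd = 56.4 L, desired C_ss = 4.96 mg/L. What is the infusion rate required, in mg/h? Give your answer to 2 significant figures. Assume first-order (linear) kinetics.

73 mg/h

k = ln2 / t½ = 0.693147 / 2.65 = 0.2616 h⁻¹
CL = k × Vd = 0.2616 × 56.4 = 14.75 L/h
At steady state, infusion rate R₀ = Css × CL = 4.96 × 14.75 = 73.16 mg/h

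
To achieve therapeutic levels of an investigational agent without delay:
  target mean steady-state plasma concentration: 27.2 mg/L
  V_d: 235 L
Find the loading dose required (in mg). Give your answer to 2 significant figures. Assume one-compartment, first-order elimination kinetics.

6400 mg

LD = Css × Vd = 27.2 × 235 = 6392 mg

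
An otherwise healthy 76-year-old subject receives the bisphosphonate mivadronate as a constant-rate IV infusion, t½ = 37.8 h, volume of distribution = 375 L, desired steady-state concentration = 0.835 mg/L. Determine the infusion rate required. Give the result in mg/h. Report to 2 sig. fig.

5.7 mg/h

k = ln2 / t½ = 0.693147 / 37.8 = 0.01834 h⁻¹
CL = k × Vd = 0.01834 × 375 = 6.878 L/h
At steady state, infusion rate R₀ = Css × CL = 0.835 × 6.878 = 5.743 mg/h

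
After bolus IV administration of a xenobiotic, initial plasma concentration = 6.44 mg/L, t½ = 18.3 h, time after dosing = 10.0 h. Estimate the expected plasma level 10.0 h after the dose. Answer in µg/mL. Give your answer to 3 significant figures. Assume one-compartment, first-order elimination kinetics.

4.41 µg/mL

k = ln2 / t½ = 0.693147 / 18.3 = 0.03788 h⁻¹
C = C₀ · e^(−k·t) = 6.440 × e^(−0.03788 × 10.0)
  = 6.440 × 0.6847 = 4.409 mg/L
(4.409 mg/L = 4.409 µg/mL)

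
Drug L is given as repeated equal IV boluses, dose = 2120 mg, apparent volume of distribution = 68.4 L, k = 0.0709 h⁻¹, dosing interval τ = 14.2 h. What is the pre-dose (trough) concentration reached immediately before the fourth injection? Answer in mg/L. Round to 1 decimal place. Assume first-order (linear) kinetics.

C₀ per dose = Dose / Vd = 2120 / 68.4 = 30.99 mg/L
Fraction remaining after one interval: r = e^(−kτ) = e^(−0.07090 × 14.2) = 0.3654
Before dose 4, 3 doses have been given (aged 1τ, 2τ, 3τ).
C_trough = C₀ × (r + r² + … + r^3) = C₀ × r(1−r^3)/(1−r)
        = 30.99 × 0.3654 × (1 − 0.04879) / (1 − 0.3654) = 16.97 mg/L

17.0 mg/L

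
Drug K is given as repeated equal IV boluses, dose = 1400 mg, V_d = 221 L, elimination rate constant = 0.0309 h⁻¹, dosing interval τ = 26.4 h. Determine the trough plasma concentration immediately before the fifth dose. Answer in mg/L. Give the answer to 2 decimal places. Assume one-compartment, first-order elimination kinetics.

C₀ per dose = Dose / Vd = 1400 / 221 = 6.335 mg/L
Fraction remaining after one interval: r = e^(−kτ) = e^(−0.03090 × 26.4) = 0.4423
Before dose 5, 4 doses have been given (aged 1τ, 2τ, 3τ, 4τ).
C_trough = C₀ × (r + r² + … + r^4) = C₀ × r(1−r^4)/(1−r)
        = 6.335 × 0.4423 × (1 − 0.03827) / (1 − 0.4423) = 4.832 mg/L

4.83 mg/L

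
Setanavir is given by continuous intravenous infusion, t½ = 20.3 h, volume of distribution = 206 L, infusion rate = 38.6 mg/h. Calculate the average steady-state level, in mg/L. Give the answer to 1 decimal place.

5.5 mg/L

k = ln2 / t½ = 0.693147 / 20.3 = 0.03415 h⁻¹
CL = k × Vd = 0.03415 × 206 = 7.035 L/h
At steady state Css = R₀ / CL = 38.6 / 7.035 = 5.487 mg/L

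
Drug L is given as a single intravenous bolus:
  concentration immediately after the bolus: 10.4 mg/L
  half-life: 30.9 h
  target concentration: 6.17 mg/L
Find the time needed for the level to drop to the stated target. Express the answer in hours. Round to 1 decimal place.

23.3 h

k = ln2 / t½ = 0.693147 / 30.9 = 0.02243 h⁻¹
t = ln(C₀ / C) / k = ln(10.40 / 6.17) / 0.02243
  = ln(1.686) / 0.02243 = 0.5224 / 0.02243 = 23.29 h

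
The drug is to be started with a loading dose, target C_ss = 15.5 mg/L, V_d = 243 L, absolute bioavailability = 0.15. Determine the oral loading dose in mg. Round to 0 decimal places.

25110 mg

LD = Css × Vd / F = 15.5 × 243 / 0.15 = 25110 mg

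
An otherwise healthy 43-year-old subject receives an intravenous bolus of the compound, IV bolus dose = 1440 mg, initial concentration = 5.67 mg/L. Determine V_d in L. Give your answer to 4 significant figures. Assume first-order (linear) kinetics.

Vd = Dose / C₀ = 1440 / 5.67 = 254.0 L

254.0 L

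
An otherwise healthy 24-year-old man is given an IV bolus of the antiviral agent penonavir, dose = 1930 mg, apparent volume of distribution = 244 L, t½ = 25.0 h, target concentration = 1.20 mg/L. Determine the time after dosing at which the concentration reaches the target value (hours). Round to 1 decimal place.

68.0 h

C₀ = Dose / Vd = 1930 / 244 = 7.910 mg/L
k = ln2 / t½ = 0.693147 / 25.0 = 0.02773 h⁻¹
t = ln(C₀ / C) / k = ln(7.910 / 1.20) / 0.02773
  = ln(6.592) / 0.02773 = 1.886 / 0.02773 = 68.01 h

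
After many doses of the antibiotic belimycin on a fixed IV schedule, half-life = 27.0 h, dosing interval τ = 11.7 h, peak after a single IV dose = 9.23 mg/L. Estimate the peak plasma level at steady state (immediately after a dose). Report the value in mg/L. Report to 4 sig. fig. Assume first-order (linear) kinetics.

35.58 mg/L

k = ln2 / t½ = 0.693147 / 27.0 = 0.02567 h⁻¹
e^(−kτ) = e^(−0.02567 × 11.7) = 0.7406
Accumulation ratio R = 1 / (1 − e^(−kτ)) = 1 / (1 − 0.7406) = 3.855
Steady-state peak = C₀ × R = 9.23 × 3.855 = 35.58 mg/L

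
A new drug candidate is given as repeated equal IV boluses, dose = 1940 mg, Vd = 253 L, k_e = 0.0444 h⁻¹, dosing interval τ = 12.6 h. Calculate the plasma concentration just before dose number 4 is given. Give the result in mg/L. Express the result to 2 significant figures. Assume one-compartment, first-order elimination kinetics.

C₀ per dose = Dose / Vd = 1940 / 253 = 7.668 mg/L
Fraction remaining after one interval: r = e^(−kτ) = e^(−0.04440 × 12.6) = 0.5715
Before dose 4, 3 doses have been given (aged 1τ, 2τ, 3τ).
C_trough = C₀ × (r + r² + … + r^3) = C₀ × r(1−r^3)/(1−r)
        = 7.668 × 0.5715 × (1 − 0.1867) / (1 − 0.5715) = 8.318 mg/L

8.3 mg/L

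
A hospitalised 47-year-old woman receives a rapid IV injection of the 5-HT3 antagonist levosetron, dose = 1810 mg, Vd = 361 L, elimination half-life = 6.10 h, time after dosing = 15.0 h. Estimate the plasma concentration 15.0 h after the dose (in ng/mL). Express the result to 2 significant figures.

910 ng/mL

C₀ = Dose / Vd = 1810 / 361 = 5.014 mg/L
k = ln2 / t½ = 0.693147 / 6.10 = 0.1136 h⁻¹
C = C₀ · e^(−k·t) = 5.014 × e^(−0.1136 × 15.0)
  = 5.014 × 0.1820 = 0.9125 mg/L
Convert: 0.9125 mg/L × 1000 = 912.5 ng/mL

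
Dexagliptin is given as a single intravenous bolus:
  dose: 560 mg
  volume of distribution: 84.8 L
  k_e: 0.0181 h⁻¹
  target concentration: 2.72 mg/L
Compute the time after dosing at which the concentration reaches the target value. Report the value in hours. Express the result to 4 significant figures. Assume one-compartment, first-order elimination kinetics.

49.01 h

C₀ = Dose / Vd = 560.0 / 84.8 = 6.604 mg/L
t = ln(C₀ / C) / k = ln(6.604 / 2.72) / 0.01810
  = ln(2.428) / 0.01810 = 0.8871 / 0.01810 = 49.01 h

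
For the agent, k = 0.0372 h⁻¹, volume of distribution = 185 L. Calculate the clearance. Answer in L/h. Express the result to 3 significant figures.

6.88 L/h

CL = k × Vd = 0.0372 × 185 = 6.882 L/h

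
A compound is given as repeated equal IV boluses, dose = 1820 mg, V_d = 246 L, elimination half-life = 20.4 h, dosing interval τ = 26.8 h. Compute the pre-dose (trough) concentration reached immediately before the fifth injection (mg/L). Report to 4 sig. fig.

C₀ per dose = Dose / Vd = 1820 / 246 = 7.398 mg/L
k = ln2 / t½ = 0.693147 / 20.4 = 0.03398 h⁻¹
Fraction remaining after one interval: r = e^(−kτ) = e^(−0.03398 × 26.8) = 0.4023
Before dose 5, 4 doses have been given (aged 1τ, 2τ, 3τ, 4τ).
C_trough = C₀ × (r + r² + … + r^4) = C₀ × r(1−r^4)/(1−r)
        = 7.398 × 0.4023 × (1 − 0.02619) / (1 − 0.4023) = 4.849 mg/L

4.849 mg/L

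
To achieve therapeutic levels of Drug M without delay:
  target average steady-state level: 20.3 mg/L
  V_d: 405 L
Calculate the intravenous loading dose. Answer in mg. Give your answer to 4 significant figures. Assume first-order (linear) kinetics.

8222 mg

LD = Css × Vd = 20.3 × 405 = 8222 mg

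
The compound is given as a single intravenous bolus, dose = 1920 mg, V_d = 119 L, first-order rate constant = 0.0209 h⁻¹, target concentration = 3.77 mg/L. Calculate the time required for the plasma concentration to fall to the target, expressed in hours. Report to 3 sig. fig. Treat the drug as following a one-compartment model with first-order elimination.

C₀ = Dose / Vd = 1920 / 119 = 16.13 mg/L
t = ln(C₀ / C) / k = ln(16.13 / 3.77) / 0.02090
  = ln(4.279) / 0.02090 = 1.454 / 0.02090 = 69.57 h

69.6 h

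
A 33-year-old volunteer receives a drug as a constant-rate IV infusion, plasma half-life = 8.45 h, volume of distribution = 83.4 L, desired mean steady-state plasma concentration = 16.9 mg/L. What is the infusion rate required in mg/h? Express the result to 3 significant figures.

k = ln2 / t½ = 0.693147 / 8.45 = 0.08203 h⁻¹
CL = k × Vd = 0.08203 × 83.4 = 6.841 L/h
At steady state, infusion rate R₀ = Css × CL = 16.9 × 6.841 = 115.6 mg/h

116 mg/h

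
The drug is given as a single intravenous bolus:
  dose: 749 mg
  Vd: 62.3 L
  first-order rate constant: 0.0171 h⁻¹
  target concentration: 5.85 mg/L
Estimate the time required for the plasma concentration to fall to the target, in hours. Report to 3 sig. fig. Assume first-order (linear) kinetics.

42.1 h

C₀ = Dose / Vd = 749.0 / 62.3 = 12.02 mg/L
t = ln(C₀ / C) / k = ln(12.02 / 5.85) / 0.01710
  = ln(2.055) / 0.01710 = 0.7203 / 0.01710 = 42.12 h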